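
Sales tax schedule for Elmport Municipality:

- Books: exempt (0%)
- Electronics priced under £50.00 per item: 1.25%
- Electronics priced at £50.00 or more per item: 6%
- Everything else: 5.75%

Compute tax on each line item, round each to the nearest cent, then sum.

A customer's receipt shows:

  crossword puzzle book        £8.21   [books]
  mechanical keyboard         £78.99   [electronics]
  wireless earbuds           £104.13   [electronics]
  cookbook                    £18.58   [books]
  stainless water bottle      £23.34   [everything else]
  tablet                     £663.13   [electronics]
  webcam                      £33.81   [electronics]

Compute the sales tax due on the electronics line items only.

Mechanical keyboard £78.99: electronics, £50.00 or more → 6% → £4.74
Wireless earbuds £104.13: electronics, £50.00 or more → 6% → £6.25
Tablet £663.13: electronics, £50.00 or more → 6% → £39.79
Webcam £33.81: electronics, under £50.00 → 1.25% → £0.42
Tax on electronics = £4.74 + £6.25 + £39.79 + £0.42 = £51.20

£51.20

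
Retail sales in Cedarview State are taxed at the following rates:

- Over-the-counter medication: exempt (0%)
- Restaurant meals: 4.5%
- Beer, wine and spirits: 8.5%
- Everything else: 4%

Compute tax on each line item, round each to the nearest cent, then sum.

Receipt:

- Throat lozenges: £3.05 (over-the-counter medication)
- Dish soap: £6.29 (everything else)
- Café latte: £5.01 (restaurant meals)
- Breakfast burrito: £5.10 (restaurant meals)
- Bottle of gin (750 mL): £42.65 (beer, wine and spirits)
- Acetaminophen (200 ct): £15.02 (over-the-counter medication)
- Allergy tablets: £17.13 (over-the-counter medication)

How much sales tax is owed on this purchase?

Throat lozenges £3.05: over-the-counter medication → 0% → £0.00
Dish soap £6.29: everything else → 4% → £0.25
Café latte £5.01: restaurant meals → 4.5% → £0.23
Breakfast burrito £5.10: restaurant meals → 4.5% → £0.23
Bottle of gin (750 mL) £42.65: beer, wine and spirits → 8.5% → £3.63
Acetaminophen (200 ct) £15.02: over-the-counter medication → 0% → £0.00
Allergy tablets £17.13: over-the-counter medication → 0% → £0.00
Total tax = £0.25 + £0.23 + £0.23 + £3.63 = £4.34

£4.34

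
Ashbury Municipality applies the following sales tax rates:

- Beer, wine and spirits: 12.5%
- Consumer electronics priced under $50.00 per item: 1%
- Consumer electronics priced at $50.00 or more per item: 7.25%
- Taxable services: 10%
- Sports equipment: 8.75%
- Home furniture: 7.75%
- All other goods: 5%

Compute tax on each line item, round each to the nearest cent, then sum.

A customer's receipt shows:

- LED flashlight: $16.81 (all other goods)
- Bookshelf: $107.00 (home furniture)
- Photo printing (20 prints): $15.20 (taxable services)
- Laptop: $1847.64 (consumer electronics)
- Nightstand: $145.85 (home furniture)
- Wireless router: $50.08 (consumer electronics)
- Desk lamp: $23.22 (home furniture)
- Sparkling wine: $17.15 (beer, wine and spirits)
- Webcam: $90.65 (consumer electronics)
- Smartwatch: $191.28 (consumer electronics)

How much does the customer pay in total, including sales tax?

LED flashlight $16.81: all other goods → 5% → $0.84
Bookshelf $107.00: home furniture → 7.75% → $8.29
Photo printing (20 prints) $15.20: taxable services → 10% → $1.52
Laptop $1847.64: consumer electronics, $50.00 or more → 7.25% → $133.95
Nightstand $145.85: home furniture → 7.75% → $11.30
Wireless router $50.08: consumer electronics, $50.00 or more → 7.25% → $3.63
Desk lamp $23.22: home furniture → 7.75% → $1.80
Sparkling wine $17.15: beer, wine and spirits → 12.5% → $2.14
Webcam $90.65: consumer electronics, $50.00 or more → 7.25% → $6.57
Smartwatch $191.28: consumer electronics, $50.00 or more → 7.25% → $13.87
Subtotal = $2504.88; tax = $183.91; total due = $2688.79

$2688.79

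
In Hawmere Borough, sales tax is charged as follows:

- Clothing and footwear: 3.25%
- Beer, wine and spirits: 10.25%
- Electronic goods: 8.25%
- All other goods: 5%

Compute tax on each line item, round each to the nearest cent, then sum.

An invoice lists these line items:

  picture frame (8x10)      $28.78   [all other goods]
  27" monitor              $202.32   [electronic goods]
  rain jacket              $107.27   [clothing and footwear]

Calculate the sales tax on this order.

$21.62

Picture frame (8x10) $28.78: all other goods → 5% → $1.44
27" monitor $202.32: electronic goods → 8.25% → $16.69
Rain jacket $107.27: clothing and footwear → 3.25% → $3.49
Total tax = $1.44 + $16.69 + $3.49 = $21.62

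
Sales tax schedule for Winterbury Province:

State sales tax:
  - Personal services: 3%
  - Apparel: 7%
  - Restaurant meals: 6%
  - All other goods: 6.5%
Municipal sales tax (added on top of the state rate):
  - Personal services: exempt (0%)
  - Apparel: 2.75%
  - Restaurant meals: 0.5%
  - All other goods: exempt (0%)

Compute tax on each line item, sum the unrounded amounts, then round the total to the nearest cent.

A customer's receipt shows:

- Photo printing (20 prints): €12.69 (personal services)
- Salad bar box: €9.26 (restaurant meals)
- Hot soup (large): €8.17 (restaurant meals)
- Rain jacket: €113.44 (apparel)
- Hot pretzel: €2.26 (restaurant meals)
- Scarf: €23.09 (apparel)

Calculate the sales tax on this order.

Photo printing (20 prints) €12.69: personal services → 3% + 0% municipal = 3% → €0.3807
Salad bar box €9.26: restaurant meals → 6% + 0.5% municipal = 6.5% → €0.6019
Hot soup (large) €8.17: restaurant meals → 6% + 0.5% municipal = 6.5% → €0.53105
Rain jacket €113.44: apparel → 7% + 2.75% municipal = 9.75% → €11.0604
Hot pretzel €2.26: restaurant meals → 6% + 0.5% municipal = 6.5% → €0.1469
Scarf €23.09: apparel → 7% + 2.75% municipal = 9.75% → €2.251275
Unrounded tax sum = €14.972225 → €14.97

€14.97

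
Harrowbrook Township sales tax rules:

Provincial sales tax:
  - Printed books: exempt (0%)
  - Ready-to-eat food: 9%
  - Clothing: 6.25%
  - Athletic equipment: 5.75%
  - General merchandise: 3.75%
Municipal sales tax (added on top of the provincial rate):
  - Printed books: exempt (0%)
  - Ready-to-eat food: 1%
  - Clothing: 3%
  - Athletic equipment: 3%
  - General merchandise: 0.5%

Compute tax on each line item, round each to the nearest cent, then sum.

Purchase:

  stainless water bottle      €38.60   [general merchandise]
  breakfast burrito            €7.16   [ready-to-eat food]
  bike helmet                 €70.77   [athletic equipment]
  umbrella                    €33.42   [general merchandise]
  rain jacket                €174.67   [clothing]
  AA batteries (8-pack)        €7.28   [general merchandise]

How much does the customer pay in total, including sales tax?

€358.34

Stainless water bottle €38.60: general merchandise → 3.75% + 0.5% municipal = 4.25% → €1.64
Breakfast burrito €7.16: ready-to-eat food → 9% + 1% municipal = 10% → €0.72
Bike helmet €70.77: athletic equipment → 5.75% + 3% municipal = 8.75% → €6.19
Umbrella €33.42: general merchandise → 3.75% + 0.5% municipal = 4.25% → €1.42
Rain jacket €174.67: clothing → 6.25% + 3% municipal = 9.25% → €16.16
AA batteries (8-pack) €7.28: general merchandise → 3.75% + 0.5% municipal = 4.25% → €0.31
Subtotal = €331.90; tax = €26.44; total due = €358.34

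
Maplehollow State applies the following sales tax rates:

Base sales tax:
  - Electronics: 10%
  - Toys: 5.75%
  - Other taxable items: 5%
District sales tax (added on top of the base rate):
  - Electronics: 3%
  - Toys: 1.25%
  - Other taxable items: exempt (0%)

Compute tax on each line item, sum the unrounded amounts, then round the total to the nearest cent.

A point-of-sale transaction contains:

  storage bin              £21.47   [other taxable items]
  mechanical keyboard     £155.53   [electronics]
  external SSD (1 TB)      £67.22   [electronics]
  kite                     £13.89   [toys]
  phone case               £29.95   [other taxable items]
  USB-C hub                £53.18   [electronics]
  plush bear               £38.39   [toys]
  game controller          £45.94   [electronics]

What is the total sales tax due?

£48.07

Storage bin £21.47: other taxable items → 5% + 0% district = 5% → £1.0735
Mechanical keyboard £155.53: electronics → 10% + 3% district = 13% → £20.2189
External SSD (1 TB) £67.22: electronics → 10% + 3% district = 13% → £8.7386
Kite £13.89: toys → 5.75% + 1.25% district = 7% → £0.9723
Phone case £29.95: other taxable items → 5% + 0% district = 5% → £1.4975
USB-C hub £53.18: electronics → 10% + 3% district = 13% → £6.9134
Plush bear £38.39: toys → 5.75% + 1.25% district = 7% → £2.6873
Game controller £45.94: electronics → 10% + 3% district = 13% → £5.9722
Unrounded tax sum = £48.0737 → £48.07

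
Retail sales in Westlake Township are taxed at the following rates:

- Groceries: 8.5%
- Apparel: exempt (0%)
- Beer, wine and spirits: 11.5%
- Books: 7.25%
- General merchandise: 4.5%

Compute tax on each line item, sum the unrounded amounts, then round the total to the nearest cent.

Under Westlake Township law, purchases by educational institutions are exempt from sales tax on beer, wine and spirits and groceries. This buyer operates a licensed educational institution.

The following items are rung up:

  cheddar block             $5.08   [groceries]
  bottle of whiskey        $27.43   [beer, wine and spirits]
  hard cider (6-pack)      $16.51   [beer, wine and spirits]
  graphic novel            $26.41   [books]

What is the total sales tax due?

$1.91

Cheddar block $5.08: groceries, buyer-exempt → 0% → $0.00
Bottle of whiskey $27.43: beer, wine and spirits, buyer-exempt → 0% → $0.00
Hard cider (6-pack) $16.51: beer, wine and spirits, buyer-exempt → 0% → $0.00
Graphic novel $26.41: books → 7.25% → $1.914725
Unrounded tax sum = $1.914725 → $1.91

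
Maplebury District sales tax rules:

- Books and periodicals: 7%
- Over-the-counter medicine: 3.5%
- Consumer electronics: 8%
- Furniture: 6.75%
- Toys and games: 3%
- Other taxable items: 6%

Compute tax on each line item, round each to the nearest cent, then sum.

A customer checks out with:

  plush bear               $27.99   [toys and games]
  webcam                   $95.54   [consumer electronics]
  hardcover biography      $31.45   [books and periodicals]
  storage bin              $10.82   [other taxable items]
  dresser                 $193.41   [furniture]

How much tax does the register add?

Plush bear $27.99: toys and games → 3% → $0.84
Webcam $95.54: consumer electronics → 8% → $7.64
Hardcover biography $31.45: books and periodicals → 7% → $2.20
Storage bin $10.82: other taxable items → 6% → $0.65
Dresser $193.41: furniture → 6.75% → $13.06
Total tax = $0.84 + $7.64 + $2.20 + $0.65 + $13.06 = $24.39

$24.39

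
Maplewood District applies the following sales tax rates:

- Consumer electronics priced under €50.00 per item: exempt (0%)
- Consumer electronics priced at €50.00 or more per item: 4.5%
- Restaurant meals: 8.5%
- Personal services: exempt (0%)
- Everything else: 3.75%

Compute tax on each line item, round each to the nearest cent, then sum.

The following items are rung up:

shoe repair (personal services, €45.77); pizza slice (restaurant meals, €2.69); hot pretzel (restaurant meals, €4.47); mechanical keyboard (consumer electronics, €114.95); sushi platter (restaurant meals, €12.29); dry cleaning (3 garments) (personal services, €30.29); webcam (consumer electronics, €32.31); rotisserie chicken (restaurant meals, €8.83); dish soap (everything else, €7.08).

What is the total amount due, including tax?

€266.52

Shoe repair €45.77: personal services → 0% → €0.00
Pizza slice €2.69: restaurant meals → 8.5% → €0.23
Hot pretzel €4.47: restaurant meals → 8.5% → €0.38
Mechanical keyboard €114.95: consumer electronics, €50.00 or more → 4.5% → €5.17
Sushi platter €12.29: restaurant meals → 8.5% → €1.04
Dry cleaning (3 garments) €30.29: personal services → 0% → €0.00
Webcam €32.31: consumer electronics, under €50.00 → 0% → €0.00
Rotisserie chicken €8.83: restaurant meals → 8.5% → €0.75
Dish soap €7.08: everything else → 3.75% → €0.27
Subtotal = €258.68; tax = €7.84; total due = €266.52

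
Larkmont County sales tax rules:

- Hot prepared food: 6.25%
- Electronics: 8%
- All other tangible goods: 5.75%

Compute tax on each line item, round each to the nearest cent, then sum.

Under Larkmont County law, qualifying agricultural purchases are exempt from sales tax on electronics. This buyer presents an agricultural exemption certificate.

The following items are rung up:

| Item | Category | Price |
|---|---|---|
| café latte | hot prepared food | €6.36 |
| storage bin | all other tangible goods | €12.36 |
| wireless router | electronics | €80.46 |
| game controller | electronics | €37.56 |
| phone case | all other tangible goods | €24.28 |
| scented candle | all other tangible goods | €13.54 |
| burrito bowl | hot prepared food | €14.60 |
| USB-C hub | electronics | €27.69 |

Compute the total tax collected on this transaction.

€4.20

Café latte €6.36: hot prepared food → 6.25% → €0.40
Storage bin €12.36: all other tangible goods → 5.75% → €0.71
Wireless router €80.46: electronics, buyer-exempt → 0% → €0.00
Game controller €37.56: electronics, buyer-exempt → 0% → €0.00
Phone case €24.28: all other tangible goods → 5.75% → €1.40
Scented candle €13.54: all other tangible goods → 5.75% → €0.78
Burrito bowl €14.60: hot prepared food → 6.25% → €0.91
USB-C hub €27.69: electronics, buyer-exempt → 0% → €0.00
Total tax = €0.40 + €0.71 + €1.40 + €0.78 + €0.91 = €4.20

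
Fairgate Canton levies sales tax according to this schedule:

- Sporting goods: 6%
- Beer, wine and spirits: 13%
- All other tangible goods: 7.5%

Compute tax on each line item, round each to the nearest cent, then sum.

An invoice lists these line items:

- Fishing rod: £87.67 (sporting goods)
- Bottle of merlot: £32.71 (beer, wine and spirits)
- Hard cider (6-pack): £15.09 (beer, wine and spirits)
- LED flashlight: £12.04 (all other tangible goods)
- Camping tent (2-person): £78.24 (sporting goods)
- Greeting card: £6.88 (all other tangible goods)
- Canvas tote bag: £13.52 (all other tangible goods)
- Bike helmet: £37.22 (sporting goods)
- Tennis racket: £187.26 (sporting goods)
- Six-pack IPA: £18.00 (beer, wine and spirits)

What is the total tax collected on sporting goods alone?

Fishing rod £87.67: sporting goods → 6% → £5.26
Camping tent (2-person) £78.24: sporting goods → 6% → £4.69
Bike helmet £37.22: sporting goods → 6% → £2.23
Tennis racket £187.26: sporting goods → 6% → £11.24
Tax on sporting goods = £5.26 + £4.69 + £2.23 + £11.24 = £23.42

£23.42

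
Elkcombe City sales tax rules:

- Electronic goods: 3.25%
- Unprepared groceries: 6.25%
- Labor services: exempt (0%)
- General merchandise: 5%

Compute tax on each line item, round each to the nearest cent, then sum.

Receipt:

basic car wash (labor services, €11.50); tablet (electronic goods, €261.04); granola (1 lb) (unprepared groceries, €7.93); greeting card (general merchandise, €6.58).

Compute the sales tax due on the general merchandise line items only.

€0.33

Greeting card €6.58: general merchandise → 5% → €0.33
Tax on general merchandise = €0.33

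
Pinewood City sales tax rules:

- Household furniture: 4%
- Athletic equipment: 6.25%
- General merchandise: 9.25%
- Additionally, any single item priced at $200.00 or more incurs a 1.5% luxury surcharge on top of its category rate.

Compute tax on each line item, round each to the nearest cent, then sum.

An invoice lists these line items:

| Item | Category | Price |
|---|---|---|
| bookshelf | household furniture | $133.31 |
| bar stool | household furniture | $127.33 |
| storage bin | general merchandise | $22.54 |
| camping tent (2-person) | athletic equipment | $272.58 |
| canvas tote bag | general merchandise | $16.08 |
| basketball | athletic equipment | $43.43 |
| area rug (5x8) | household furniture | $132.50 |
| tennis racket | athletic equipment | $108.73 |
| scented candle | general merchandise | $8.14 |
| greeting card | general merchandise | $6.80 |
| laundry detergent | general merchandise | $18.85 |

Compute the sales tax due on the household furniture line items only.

$15.72

Bookshelf $133.31: household furniture → 4% → $5.33
Bar stool $127.33: household furniture → 4% → $5.09
Area rug (5x8) $132.50: household furniture → 4% → $5.30
Tax on household furniture = $5.33 + $5.09 + $5.30 = $15.72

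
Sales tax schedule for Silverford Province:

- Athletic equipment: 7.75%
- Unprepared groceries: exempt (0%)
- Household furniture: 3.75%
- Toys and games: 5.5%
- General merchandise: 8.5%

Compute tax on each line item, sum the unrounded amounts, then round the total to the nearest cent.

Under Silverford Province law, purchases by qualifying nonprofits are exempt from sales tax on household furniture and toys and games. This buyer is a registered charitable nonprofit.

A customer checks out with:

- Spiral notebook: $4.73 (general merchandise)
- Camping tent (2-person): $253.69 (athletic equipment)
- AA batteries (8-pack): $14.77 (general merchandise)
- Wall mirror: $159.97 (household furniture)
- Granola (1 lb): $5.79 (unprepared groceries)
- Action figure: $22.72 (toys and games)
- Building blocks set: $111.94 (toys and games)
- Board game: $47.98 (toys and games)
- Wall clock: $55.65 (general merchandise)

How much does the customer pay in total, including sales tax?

$703.29

Spiral notebook $4.73: general merchandise → 8.5% → $0.40205
Camping tent (2-person) $253.69: athletic equipment → 7.75% → $19.660975
AA batteries (8-pack) $14.77: general merchandise → 8.5% → $1.25545
Wall mirror $159.97: household furniture, buyer-exempt → 0% → $0.00
Granola (1 lb) $5.79: unprepared groceries → 0% → $0.00
Action figure $22.72: toys and games, buyer-exempt → 0% → $0.00
Building blocks set $111.94: toys and games, buyer-exempt → 0% → $0.00
Board game $47.98: toys and games, buyer-exempt → 0% → $0.00
Wall clock $55.65: general merchandise → 8.5% → $4.73025
Subtotal = $677.24; unrounded tax = $26.048725 → $26.05; total due = $703.29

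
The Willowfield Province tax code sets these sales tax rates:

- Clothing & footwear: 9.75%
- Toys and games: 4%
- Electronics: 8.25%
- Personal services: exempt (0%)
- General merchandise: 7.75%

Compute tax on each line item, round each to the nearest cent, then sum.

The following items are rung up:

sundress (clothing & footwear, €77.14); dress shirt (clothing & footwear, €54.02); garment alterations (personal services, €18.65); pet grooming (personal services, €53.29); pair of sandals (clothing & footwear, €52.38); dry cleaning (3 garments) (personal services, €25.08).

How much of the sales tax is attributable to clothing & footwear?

Sundress €77.14: clothing & footwear → 9.75% → €7.52
Dress shirt €54.02: clothing & footwear → 9.75% → €5.27
Pair of sandals €52.38: clothing & footwear → 9.75% → €5.11
Tax on clothing & footwear = €7.52 + €5.27 + €5.11 = €17.90

€17.90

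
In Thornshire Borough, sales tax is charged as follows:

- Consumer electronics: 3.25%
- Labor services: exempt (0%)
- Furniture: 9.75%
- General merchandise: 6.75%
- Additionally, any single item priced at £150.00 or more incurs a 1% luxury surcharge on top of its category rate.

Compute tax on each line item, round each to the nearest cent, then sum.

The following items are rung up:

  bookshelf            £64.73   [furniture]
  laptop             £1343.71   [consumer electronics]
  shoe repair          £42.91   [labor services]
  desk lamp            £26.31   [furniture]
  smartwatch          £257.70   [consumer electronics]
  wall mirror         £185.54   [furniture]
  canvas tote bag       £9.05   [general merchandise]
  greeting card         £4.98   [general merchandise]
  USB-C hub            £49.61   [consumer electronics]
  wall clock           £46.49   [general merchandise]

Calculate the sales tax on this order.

£102.59

Bookshelf £64.73: furniture → 9.75% → £6.31
Laptop £1343.71: consumer electronics → 3.25% + 1% surcharge = 4.25% → £57.11
Shoe repair £42.91: labor services → 0% → £0.00
Desk lamp £26.31: furniture → 9.75% → £2.57
Smartwatch £257.70: consumer electronics → 3.25% + 1% surcharge = 4.25% → £10.95
Wall mirror £185.54: furniture → 9.75% + 1% surcharge = 10.75% → £19.95
Canvas tote bag £9.05: general merchandise → 6.75% → £0.61
Greeting card £4.98: general merchandise → 6.75% → £0.34
USB-C hub £49.61: consumer electronics → 3.25% → £1.61
Wall clock £46.49: general merchandise → 6.75% → £3.14
Total tax = £6.31 + £57.11 + £2.57 + £10.95 + £19.95 + £0.61 + £0.34 + £1.61 + £3.14 = £102.59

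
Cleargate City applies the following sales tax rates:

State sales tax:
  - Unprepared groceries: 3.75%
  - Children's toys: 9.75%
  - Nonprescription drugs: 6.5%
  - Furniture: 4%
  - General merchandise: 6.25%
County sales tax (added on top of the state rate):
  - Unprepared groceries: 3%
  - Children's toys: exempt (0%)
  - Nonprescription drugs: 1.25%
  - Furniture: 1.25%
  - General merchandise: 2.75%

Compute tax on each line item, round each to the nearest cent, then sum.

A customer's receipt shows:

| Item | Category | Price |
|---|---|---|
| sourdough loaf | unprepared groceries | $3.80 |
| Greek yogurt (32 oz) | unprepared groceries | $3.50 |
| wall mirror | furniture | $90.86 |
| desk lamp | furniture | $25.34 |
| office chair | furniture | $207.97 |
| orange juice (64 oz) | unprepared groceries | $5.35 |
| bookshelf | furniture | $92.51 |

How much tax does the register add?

Sourdough loaf $3.80: unprepared groceries → 3.75% + 3% county = 6.75% → $0.26
Greek yogurt (32 oz) $3.50: unprepared groceries → 3.75% + 3% county = 6.75% → $0.24
Wall mirror $90.86: furniture → 4% + 1.25% county = 5.25% → $4.77
Desk lamp $25.34: furniture → 4% + 1.25% county = 5.25% → $1.33
Office chair $207.97: furniture → 4% + 1.25% county = 5.25% → $10.92
Orange juice (64 oz) $5.35: unprepared groceries → 3.75% + 3% county = 6.75% → $0.36
Bookshelf $92.51: furniture → 4% + 1.25% county = 5.25% → $4.86
Total tax = $0.26 + $0.24 + $4.77 + $1.33 + $10.92 + $0.36 + $4.86 = $22.74

$22.74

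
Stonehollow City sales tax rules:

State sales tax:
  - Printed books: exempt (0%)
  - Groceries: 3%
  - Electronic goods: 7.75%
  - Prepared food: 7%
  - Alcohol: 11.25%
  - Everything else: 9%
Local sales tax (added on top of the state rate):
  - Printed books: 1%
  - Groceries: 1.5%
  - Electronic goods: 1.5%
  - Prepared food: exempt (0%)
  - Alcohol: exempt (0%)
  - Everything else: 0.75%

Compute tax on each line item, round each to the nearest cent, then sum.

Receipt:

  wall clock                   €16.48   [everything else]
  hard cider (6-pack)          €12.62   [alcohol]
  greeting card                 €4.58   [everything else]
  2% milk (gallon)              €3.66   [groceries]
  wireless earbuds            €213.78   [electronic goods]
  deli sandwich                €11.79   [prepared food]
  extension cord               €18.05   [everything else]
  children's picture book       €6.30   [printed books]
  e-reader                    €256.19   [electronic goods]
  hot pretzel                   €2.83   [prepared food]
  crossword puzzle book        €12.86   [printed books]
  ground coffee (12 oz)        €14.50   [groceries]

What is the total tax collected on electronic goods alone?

€43.47

Wireless earbuds €213.78: electronic goods → 7.75% + 1.5% local = 9.25% → €19.77
E-reader €256.19: electronic goods → 7.75% + 1.5% local = 9.25% → €23.70
Tax on electronic goods = €19.77 + €23.70 = €43.47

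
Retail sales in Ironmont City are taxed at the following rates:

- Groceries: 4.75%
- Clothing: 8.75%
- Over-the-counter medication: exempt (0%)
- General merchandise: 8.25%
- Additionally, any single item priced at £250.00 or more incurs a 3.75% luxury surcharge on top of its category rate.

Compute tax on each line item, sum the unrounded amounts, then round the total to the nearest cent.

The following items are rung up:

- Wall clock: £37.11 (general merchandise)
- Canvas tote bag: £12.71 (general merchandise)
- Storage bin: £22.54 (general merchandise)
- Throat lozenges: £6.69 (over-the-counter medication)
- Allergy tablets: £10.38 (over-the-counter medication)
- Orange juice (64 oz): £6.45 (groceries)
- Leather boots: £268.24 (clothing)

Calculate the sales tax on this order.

£39.81

Wall clock £37.11: general merchandise → 8.25% → £3.061575
Canvas tote bag £12.71: general merchandise → 8.25% → £1.048575
Storage bin £22.54: general merchandise → 8.25% → £1.85955
Throat lozenges £6.69: over-the-counter medication → 0% → £0.00
Allergy tablets £10.38: over-the-counter medication → 0% → £0.00
Orange juice (64 oz) £6.45: groceries → 4.75% → £0.306375
Leather boots £268.24: clothing → 8.75% + 3.75% surcharge = 12.5% → £33.53
Unrounded tax sum = £39.806075 → £39.81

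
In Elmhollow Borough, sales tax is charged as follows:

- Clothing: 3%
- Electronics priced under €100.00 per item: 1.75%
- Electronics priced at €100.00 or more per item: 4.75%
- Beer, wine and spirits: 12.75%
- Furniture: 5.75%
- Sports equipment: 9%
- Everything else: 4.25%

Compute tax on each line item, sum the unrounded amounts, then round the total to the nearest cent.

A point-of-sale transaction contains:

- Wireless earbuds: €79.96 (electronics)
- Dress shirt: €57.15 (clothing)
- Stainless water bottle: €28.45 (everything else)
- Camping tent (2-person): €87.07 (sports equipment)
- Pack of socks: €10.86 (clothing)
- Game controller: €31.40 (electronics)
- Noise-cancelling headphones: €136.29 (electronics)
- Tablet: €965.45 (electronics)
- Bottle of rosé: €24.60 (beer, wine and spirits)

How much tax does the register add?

€68.50

Wireless earbuds €79.96: electronics, under €100.00 → 1.75% → €1.3993
Dress shirt €57.15: clothing → 3% → €1.7145
Stainless water bottle €28.45: everything else → 4.25% → €1.209125
Camping tent (2-person) €87.07: sports equipment → 9% → €7.8363
Pack of socks €10.86: clothing → 3% → €0.3258
Game controller €31.40: electronics, under €100.00 → 1.75% → €0.5495
Noise-cancelling headphones €136.29: electronics, €100.00 or more → 4.75% → €6.473775
Tablet €965.45: electronics, €100.00 or more → 4.75% → €45.858875
Bottle of rosé €24.60: beer, wine and spirits → 12.75% → €3.1365
Unrounded tax sum = €68.503675 → €68.50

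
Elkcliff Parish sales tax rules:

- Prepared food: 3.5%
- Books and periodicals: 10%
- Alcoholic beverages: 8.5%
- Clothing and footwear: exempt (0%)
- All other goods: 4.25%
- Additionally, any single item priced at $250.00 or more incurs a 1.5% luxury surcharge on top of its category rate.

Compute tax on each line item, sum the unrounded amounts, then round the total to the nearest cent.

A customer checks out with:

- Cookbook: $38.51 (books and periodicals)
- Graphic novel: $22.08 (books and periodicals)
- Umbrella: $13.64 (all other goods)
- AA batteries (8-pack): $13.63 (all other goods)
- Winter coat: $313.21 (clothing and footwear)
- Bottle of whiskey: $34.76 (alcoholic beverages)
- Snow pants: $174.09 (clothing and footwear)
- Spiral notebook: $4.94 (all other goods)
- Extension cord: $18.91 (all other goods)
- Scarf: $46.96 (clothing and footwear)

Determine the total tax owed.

$15.88

Cookbook $38.51: books and periodicals → 10% → $3.851
Graphic novel $22.08: books and periodicals → 10% → $2.208
Umbrella $13.64: all other goods → 4.25% → $0.5797
AA batteries (8-pack) $13.63: all other goods → 4.25% → $0.579275
Winter coat $313.21: clothing and footwear → 0% + 1.5% surcharge = 1.5% → $4.69815
Bottle of whiskey $34.76: alcoholic beverages → 8.5% → $2.9546
Snow pants $174.09: clothing and footwear → 0% → $0.00
Spiral notebook $4.94: all other goods → 4.25% → $0.20995
Extension cord $18.91: all other goods → 4.25% → $0.803675
Scarf $46.96: clothing and footwear → 0% → $0.00
Unrounded tax sum = $15.88435 → $15.88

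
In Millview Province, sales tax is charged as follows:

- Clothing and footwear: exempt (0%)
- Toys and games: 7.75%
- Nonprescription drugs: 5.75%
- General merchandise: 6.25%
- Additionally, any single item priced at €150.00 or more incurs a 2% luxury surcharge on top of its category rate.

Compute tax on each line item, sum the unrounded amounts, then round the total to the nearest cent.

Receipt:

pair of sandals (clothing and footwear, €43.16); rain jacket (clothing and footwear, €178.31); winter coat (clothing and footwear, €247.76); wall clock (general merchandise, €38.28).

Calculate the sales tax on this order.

Pair of sandals €43.16: clothing and footwear → 0% → €0.00
Rain jacket €178.31: clothing and footwear → 0% + 2% surcharge = 2% → €3.5662
Winter coat €247.76: clothing and footwear → 0% + 2% surcharge = 2% → €4.9552
Wall clock €38.28: general merchandise → 6.25% → €2.3925
Unrounded tax sum = €10.9139 → €10.91

€10.91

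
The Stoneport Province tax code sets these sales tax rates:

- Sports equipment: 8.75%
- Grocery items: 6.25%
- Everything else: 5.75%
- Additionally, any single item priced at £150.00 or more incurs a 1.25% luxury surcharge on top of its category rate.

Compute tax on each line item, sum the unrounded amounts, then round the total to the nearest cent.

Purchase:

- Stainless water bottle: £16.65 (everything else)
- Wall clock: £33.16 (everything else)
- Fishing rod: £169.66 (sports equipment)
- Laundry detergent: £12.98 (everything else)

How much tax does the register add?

Stainless water bottle £16.65: everything else → 5.75% → £0.957375
Wall clock £33.16: everything else → 5.75% → £1.9067
Fishing rod £169.66: sports equipment → 8.75% + 1.25% surcharge = 10% → £16.966
Laundry detergent £12.98: everything else → 5.75% → £0.74635
Unrounded tax sum = £20.576425 → £20.58

£20.58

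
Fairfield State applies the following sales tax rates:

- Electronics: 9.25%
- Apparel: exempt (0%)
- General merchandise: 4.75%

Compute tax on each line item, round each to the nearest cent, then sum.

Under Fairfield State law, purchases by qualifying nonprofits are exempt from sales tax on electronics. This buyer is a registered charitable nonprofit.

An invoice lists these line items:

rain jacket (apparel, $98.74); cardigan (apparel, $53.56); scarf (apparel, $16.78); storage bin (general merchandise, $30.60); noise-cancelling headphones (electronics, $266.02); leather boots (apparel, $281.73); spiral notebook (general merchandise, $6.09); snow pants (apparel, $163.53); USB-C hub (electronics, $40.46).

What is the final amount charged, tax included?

$959.25

Rain jacket $98.74: apparel → 0% → $0.00
Cardigan $53.56: apparel → 0% → $0.00
Scarf $16.78: apparel → 0% → $0.00
Storage bin $30.60: general merchandise → 4.75% → $1.45
Noise-cancelling headphones $266.02: electronics, buyer-exempt → 0% → $0.00
Leather boots $281.73: apparel → 0% → $0.00
Spiral notebook $6.09: general merchandise → 4.75% → $0.29
Snow pants $163.53: apparel → 0% → $0.00
USB-C hub $40.46: electronics, buyer-exempt → 0% → $0.00
Subtotal = $957.51; tax = $1.74; total due = $959.25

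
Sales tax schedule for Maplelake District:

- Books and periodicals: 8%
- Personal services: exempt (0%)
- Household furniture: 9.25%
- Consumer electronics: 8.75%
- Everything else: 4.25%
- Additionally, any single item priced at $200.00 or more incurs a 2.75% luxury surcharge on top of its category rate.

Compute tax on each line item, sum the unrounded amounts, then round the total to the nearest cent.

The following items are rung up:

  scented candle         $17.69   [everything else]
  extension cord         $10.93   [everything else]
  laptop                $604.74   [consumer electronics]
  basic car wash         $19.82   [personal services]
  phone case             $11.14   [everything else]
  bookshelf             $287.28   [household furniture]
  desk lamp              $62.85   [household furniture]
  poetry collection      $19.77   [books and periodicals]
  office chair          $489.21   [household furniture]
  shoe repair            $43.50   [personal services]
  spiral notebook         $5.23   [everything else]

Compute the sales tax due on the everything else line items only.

Scented candle $17.69: everything else → 4.25% → $0.751825
Extension cord $10.93: everything else → 4.25% → $0.464525
Phone case $11.14: everything else → 4.25% → $0.47345
Spiral notebook $5.23: everything else → 4.25% → $0.222275
Tax on everything else: unrounded sum = $1.912075 → $1.91

$1.91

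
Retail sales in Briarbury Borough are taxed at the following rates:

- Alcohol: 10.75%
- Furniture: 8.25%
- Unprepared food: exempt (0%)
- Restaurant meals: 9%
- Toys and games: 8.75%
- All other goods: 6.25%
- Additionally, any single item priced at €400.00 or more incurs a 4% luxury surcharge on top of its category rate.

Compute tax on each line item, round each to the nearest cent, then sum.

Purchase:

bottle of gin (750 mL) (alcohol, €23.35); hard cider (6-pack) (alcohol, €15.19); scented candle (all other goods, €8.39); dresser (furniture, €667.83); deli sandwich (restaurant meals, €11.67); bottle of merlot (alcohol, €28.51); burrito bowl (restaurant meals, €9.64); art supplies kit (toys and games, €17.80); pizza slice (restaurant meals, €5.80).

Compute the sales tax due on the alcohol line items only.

Bottle of gin (750 mL) €23.35: alcohol → 10.75% → €2.51
Hard cider (6-pack) €15.19: alcohol → 10.75% → €1.63
Bottle of merlot €28.51: alcohol → 10.75% → €3.06
Tax on alcohol = €2.51 + €1.63 + €3.06 = €7.20

€7.20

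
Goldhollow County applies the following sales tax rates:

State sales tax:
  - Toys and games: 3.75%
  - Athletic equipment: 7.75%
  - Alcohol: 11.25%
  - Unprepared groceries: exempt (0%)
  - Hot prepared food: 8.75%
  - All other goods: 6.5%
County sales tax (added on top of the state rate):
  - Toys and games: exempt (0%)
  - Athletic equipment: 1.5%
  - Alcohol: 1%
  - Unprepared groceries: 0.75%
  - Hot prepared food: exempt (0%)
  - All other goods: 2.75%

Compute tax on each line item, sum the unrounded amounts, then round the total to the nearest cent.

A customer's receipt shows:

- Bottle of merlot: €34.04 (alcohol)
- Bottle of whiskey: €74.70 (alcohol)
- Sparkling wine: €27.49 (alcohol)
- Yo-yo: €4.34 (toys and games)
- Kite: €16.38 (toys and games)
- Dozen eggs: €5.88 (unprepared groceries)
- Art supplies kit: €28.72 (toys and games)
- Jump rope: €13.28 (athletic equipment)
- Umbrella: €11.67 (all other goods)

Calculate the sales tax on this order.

Bottle of merlot €34.04: alcohol → 11.25% + 1% county = 12.25% → €4.1699
Bottle of whiskey €74.70: alcohol → 11.25% + 1% county = 12.25% → €9.15075
Sparkling wine €27.49: alcohol → 11.25% + 1% county = 12.25% → €3.367525
Yo-yo €4.34: toys and games → 3.75% + 0% county = 3.75% → €0.16275
Kite €16.38: toys and games → 3.75% + 0% county = 3.75% → €0.61425
Dozen eggs €5.88: unprepared groceries → 0% + 0.75% county = 0.75% → €0.0441
Art supplies kit €28.72: toys and games → 3.75% + 0% county = 3.75% → €1.077
Jump rope €13.28: athletic equipment → 7.75% + 1.5% county = 9.25% → €1.2284
Umbrella €11.67: all other goods → 6.5% + 2.75% county = 9.25% → €1.079475
Unrounded tax sum = €20.89415 → €20.89

€20.89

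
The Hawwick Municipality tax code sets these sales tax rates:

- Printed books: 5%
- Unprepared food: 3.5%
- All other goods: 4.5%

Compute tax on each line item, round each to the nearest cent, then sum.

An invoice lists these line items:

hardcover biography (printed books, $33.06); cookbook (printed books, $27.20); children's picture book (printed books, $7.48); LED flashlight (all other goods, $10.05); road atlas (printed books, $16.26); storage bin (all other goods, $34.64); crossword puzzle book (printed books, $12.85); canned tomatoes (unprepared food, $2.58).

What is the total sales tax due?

Hardcover biography $33.06: printed books → 5% → $1.65
Cookbook $27.20: printed books → 5% → $1.36
Children's picture book $7.48: printed books → 5% → $0.37
LED flashlight $10.05: all other goods → 4.5% → $0.45
Road atlas $16.26: printed books → 5% → $0.81
Storage bin $34.64: all other goods → 4.5% → $1.56
Crossword puzzle book $12.85: printed books → 5% → $0.64
Canned tomatoes $2.58: unprepared food → 3.5% → $0.09
Total tax = $1.65 + $1.36 + $0.37 + $0.45 + $0.81 + $1.56 + $0.64 + $0.09 = $6.93

$6.93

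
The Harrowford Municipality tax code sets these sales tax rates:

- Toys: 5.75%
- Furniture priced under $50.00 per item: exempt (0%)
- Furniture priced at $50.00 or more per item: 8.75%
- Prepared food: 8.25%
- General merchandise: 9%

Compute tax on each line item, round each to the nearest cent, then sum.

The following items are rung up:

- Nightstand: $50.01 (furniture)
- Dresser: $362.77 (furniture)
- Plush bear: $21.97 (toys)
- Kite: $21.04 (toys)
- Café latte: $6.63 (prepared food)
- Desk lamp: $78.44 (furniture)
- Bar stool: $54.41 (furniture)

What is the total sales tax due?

Nightstand $50.01: furniture, $50.00 or more → 8.75% → $4.38
Dresser $362.77: furniture, $50.00 or more → 8.75% → $31.74
Plush bear $21.97: toys → 5.75% → $1.26
Kite $21.04: toys → 5.75% → $1.21
Café latte $6.63: prepared food → 8.25% → $0.55
Desk lamp $78.44: furniture, $50.00 or more → 8.75% → $6.86
Bar stool $54.41: furniture, $50.00 or more → 8.75% → $4.76
Total tax = $4.38 + $31.74 + $1.26 + $1.21 + $0.55 + $6.86 + $4.76 = $50.76

$50.76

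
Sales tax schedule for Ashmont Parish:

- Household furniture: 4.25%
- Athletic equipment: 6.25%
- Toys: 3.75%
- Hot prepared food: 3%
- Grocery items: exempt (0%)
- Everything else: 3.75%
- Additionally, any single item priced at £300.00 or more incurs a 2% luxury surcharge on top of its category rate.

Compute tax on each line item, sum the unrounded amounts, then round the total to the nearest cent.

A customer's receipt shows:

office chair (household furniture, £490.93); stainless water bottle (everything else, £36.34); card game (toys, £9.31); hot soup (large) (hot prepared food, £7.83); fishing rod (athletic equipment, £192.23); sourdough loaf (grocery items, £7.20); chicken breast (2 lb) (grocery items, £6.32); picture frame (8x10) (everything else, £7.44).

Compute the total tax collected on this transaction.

Office chair £490.93: household furniture → 4.25% + 2% surcharge = 6.25% → £30.683125
Stainless water bottle £36.34: everything else → 3.75% → £1.36275
Card game £9.31: toys → 3.75% → £0.349125
Hot soup (large) £7.83: hot prepared food → 3% → £0.2349
Fishing rod £192.23: athletic equipment → 6.25% → £12.014375
Sourdough loaf £7.20: grocery items → 0% → £0.00
Chicken breast (2 lb) £6.32: grocery items → 0% → £0.00
Picture frame (8x10) £7.44: everything else → 3.75% → £0.279
Unrounded tax sum = £44.923275 → £44.92

£44.92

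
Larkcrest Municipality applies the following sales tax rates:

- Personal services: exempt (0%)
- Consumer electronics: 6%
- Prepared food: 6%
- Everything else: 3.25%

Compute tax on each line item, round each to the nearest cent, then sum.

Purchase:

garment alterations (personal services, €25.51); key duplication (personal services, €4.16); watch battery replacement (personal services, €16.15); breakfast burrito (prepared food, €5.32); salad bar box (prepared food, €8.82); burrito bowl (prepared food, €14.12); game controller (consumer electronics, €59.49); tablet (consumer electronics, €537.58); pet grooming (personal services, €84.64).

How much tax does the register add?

€37.52

Garment alterations €25.51: personal services → 0% → €0.00
Key duplication €4.16: personal services → 0% → €0.00
Watch battery replacement €16.15: personal services → 0% → €0.00
Breakfast burrito €5.32: prepared food → 6% → €0.32
Salad bar box €8.82: prepared food → 6% → €0.53
Burrito bowl €14.12: prepared food → 6% → €0.85
Game controller €59.49: consumer electronics → 6% → €3.57
Tablet €537.58: consumer electronics → 6% → €32.25
Pet grooming €84.64: personal services → 0% → €0.00
Total tax = €0.32 + €0.53 + €0.85 + €3.57 + €32.25 = €37.52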